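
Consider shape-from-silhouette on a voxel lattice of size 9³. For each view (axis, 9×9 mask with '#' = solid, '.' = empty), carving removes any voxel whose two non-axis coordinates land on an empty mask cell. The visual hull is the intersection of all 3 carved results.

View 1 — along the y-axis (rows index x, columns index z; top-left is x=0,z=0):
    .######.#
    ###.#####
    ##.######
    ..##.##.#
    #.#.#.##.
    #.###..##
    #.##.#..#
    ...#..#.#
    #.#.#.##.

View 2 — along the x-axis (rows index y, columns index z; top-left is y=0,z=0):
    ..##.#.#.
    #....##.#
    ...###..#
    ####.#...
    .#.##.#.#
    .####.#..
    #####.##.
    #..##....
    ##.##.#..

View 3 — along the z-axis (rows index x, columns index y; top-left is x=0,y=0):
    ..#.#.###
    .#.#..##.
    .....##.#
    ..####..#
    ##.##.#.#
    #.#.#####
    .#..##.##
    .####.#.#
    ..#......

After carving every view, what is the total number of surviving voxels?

initial block: 9^3 = 729
[1] y-view keeps 52 columns → grid now 468
[2] x-view keeps 42 columns → grid now 243
[3] z-view keeps 42 columns → grid now 128

|visual hull| = 128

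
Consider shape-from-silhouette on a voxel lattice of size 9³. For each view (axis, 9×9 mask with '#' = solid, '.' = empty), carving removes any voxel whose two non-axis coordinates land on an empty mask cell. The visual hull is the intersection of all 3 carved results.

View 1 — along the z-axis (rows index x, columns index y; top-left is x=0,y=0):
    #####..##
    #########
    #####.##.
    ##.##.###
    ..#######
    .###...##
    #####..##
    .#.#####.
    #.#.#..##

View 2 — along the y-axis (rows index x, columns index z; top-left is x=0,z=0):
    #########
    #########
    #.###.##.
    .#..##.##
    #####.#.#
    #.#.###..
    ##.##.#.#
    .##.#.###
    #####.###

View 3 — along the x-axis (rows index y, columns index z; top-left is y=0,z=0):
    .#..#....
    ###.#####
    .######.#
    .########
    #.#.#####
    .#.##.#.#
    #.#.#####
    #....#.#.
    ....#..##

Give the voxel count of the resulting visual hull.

start: 9×9×9 = 729 voxels
carve view 1 (along z, XY-mask fill 60/81): 540 voxels remain
carve view 2 (along y, XZ-mask fill 61/81): 413 voxels remain
carve view 3 (along x, YZ-mask fill 50/81): 256 voxels remain

voxel count = 256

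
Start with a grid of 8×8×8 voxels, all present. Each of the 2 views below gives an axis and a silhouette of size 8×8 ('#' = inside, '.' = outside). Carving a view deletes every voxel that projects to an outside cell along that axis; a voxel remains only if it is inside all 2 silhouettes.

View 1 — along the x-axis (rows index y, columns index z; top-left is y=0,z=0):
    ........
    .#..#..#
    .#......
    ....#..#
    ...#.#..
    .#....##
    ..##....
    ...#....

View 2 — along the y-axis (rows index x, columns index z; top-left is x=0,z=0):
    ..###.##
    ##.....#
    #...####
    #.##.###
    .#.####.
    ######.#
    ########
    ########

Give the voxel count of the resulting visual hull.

full grid |V| = 512
  1. axis=0 (YZ plane), |mask|=14  ⇒  voxels=112
  2. axis=1 (XZ plane), |mask|=47  ⇒  voxels=83

|visual hull| = 83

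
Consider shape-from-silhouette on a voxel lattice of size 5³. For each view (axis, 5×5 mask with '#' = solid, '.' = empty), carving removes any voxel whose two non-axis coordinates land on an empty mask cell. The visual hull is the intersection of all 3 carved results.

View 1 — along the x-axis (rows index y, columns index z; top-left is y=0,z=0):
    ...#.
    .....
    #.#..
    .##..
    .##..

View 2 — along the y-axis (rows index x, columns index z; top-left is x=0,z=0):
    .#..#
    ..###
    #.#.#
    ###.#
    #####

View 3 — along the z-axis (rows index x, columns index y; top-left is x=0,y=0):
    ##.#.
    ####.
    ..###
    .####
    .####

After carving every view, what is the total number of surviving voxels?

full grid |V| = 125
step 1: project along x, AND mask (7/25) → |grid| = 35
step 2: project along y, AND mask (17/25) → |grid| = 23
step 3: project along z, AND mask (18/25) → |grid| = 20

remaining voxels: 20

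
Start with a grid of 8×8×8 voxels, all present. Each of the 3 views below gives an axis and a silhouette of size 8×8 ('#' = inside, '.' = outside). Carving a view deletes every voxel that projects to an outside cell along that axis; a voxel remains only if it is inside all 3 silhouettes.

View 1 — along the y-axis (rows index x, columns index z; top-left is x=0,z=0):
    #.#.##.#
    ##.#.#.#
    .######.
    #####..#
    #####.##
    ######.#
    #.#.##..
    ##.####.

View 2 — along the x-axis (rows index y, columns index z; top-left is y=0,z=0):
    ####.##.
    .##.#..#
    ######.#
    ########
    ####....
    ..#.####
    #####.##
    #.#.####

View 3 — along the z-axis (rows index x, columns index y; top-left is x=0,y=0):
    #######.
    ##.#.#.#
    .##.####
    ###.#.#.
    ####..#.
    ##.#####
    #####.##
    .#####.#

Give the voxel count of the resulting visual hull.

before carving: 512 voxels (8×8×8)
[1] y-view keeps 46 columns → grid now 368
[2] x-view keeps 47 columns → grid now 273
[3] z-view keeps 48 columns → grid now 199

199 voxels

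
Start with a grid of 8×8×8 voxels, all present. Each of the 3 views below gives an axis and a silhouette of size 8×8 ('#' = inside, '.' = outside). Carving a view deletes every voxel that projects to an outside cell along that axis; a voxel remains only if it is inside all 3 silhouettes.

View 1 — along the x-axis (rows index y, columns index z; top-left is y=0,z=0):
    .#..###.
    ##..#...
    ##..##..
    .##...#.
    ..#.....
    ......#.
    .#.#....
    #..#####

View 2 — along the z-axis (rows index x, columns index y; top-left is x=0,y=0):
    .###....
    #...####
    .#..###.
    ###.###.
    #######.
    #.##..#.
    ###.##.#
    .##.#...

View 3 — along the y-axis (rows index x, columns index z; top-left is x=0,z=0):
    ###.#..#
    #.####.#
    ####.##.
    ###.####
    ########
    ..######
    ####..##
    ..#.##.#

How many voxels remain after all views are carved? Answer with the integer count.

before carving: 512 voxels (8×8×8)
[1] x-view keeps 24 columns → grid now 192
[2] z-view keeps 38 columns → grid now 104
[3] y-view keeps 48 columns → grid now 79

remaining voxels: 79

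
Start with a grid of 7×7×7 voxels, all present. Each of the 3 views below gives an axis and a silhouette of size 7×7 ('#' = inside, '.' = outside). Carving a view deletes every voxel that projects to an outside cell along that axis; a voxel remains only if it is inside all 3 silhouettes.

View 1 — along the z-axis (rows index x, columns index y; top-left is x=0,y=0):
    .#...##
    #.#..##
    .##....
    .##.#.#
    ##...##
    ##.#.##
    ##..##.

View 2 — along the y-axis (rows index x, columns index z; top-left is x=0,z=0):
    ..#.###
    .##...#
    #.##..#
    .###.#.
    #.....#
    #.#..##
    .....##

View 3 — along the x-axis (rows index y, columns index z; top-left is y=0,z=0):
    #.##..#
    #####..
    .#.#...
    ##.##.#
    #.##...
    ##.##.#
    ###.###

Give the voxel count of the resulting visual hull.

start: 7×7×7 = 343 voxels
V1 z: intersect with XY mask (26 set) -- 182 left
V2 y: intersect with XZ mask (23 set) -- 84 left
V3 x: intersect with YZ mask (30 set) -- 52 left

remaining voxels: 52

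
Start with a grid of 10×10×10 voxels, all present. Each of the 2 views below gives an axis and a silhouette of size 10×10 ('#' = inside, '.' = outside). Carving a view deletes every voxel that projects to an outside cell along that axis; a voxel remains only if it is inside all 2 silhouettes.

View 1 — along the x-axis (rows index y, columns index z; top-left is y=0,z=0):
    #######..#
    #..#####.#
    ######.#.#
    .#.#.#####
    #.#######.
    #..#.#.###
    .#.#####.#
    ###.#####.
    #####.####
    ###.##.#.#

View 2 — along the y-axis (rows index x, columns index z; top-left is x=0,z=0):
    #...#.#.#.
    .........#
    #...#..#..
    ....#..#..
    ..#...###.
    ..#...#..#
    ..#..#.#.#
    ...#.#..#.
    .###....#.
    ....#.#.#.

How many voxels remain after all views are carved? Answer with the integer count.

|visual hull| = 226

start: 10×10×10 = 1000 voxels
after view 1 [x-axis, 75 of 100 cells solid] → remaining = 750
after view 2 [y-axis, 31 of 100 cells solid] → remaining = 226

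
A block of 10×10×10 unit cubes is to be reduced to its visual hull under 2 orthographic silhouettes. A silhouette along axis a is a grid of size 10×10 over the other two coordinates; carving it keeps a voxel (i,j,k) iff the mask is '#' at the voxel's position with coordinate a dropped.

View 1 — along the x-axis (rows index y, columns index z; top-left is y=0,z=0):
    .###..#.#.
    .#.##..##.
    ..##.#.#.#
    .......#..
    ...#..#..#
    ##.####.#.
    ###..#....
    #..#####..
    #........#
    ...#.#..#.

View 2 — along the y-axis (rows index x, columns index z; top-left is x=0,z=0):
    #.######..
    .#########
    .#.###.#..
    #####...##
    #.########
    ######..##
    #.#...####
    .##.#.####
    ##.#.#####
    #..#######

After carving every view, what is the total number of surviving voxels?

before carving: 1000 voxels (10×10×10)
after view 1 [x-axis, 41 of 100 cells solid] → remaining = 410
after view 2 [y-axis, 74 of 100 cells solid] → remaining = 304

voxel count = 304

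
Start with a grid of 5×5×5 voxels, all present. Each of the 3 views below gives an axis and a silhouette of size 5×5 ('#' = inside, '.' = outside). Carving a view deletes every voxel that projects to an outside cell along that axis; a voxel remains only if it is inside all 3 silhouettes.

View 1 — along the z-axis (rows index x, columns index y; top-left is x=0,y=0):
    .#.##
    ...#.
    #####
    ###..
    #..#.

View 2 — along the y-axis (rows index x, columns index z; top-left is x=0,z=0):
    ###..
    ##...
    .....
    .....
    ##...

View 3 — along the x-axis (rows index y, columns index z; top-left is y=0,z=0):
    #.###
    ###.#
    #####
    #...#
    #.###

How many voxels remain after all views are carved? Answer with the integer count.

voxel count = 9

initial block: 5^3 = 125
after view 1 [z-axis, 14 of 25 cells solid] → remaining = 70
after view 2 [y-axis, 7 of 25 cells solid] → remaining = 15
after view 3 [x-axis, 19 of 25 cells solid] → remaining = 9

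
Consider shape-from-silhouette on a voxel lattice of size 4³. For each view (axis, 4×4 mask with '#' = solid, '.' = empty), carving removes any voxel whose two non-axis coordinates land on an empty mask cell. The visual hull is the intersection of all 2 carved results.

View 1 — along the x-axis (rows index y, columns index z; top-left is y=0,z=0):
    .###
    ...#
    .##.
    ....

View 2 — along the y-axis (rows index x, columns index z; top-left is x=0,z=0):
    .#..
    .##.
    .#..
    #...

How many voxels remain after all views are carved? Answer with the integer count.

voxel count = 8

before carving: 64 voxels (4×4×4)
after view 1 [x-axis, 6 of 16 cells solid] → remaining = 24
after view 2 [y-axis, 5 of 16 cells solid] → remaining = 8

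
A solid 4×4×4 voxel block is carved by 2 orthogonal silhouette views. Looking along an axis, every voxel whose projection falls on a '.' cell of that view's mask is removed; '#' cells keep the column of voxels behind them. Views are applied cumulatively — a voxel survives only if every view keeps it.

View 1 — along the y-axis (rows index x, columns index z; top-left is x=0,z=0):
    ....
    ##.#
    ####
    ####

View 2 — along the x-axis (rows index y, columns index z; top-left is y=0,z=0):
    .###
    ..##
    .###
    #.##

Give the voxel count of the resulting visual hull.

29 voxels

initial block: 4^3 = 64
V1 y: intersect with XZ mask (11 set) -- 44 left
V2 x: intersect with YZ mask (11 set) -- 29 left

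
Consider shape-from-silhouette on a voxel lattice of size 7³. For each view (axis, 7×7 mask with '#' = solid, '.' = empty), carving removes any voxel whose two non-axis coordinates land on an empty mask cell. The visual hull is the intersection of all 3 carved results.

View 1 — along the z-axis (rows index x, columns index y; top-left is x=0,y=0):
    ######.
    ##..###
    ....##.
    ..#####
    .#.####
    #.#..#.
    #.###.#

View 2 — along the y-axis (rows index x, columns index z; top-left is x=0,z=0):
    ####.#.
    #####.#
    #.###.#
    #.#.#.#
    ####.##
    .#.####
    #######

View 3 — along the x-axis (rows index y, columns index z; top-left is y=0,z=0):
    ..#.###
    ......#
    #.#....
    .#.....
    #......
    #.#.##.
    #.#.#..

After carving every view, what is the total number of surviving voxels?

57 voxels

initial block: 7^3 = 343
[1] z-view keeps 31 columns → grid now 217
[2] y-view keeps 38 columns → grid now 170
[3] x-view keeps 16 columns → grid now 57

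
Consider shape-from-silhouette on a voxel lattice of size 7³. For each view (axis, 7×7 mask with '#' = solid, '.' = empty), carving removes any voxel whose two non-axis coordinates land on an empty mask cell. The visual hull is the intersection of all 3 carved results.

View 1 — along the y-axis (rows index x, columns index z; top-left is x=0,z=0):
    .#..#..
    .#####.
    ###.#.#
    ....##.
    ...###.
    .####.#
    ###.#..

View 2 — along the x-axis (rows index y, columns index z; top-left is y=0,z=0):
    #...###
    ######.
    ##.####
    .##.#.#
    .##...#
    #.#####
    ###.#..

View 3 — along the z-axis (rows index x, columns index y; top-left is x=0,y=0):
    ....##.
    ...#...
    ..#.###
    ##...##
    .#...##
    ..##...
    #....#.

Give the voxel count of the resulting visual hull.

initial block: 7^3 = 343
after view 1 [y-axis, 26 of 49 cells solid] → remaining = 182
after view 2 [x-axis, 33 of 49 cells solid] → remaining = 128
after view 3 [z-axis, 18 of 49 cells solid] → remaining = 47

voxel count = 47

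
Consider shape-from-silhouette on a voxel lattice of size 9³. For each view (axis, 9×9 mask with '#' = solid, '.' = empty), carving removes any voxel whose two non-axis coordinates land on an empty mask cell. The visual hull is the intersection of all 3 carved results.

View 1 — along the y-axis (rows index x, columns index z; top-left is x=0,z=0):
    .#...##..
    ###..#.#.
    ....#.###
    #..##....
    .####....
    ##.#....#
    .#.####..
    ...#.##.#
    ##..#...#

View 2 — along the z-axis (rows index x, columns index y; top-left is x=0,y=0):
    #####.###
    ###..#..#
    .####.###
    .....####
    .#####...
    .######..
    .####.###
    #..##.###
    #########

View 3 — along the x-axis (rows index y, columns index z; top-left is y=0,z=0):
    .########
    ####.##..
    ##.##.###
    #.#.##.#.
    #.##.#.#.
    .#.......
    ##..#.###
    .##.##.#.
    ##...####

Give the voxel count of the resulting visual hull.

start: 9×9×9 = 729 voxels
V1 y: intersect with XZ mask (36 set) -- 324 left
V2 z: intersect with XY mask (57 set) -- 228 left
V3 x: intersect with YZ mask (49 set) -- 135 left

135 voxels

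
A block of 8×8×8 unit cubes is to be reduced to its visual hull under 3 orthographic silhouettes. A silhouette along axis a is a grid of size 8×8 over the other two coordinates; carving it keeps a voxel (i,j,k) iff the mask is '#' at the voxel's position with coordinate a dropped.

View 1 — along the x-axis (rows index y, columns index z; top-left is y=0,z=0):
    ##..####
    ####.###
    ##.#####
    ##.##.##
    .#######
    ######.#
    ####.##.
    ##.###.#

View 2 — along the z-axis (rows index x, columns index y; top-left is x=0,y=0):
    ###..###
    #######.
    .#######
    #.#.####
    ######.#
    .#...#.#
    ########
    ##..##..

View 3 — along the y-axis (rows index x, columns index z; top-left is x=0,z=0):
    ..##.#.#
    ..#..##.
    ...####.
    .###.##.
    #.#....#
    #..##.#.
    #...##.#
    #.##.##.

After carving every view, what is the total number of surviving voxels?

full grid |V| = 512
step 1: project along x, AND mask (52/64) → |grid| = 416
step 2: project along z, AND mask (48/64) → |grid| = 315
step 3: project along y, AND mask (32/64) → |grid| = 150

remaining voxels: 150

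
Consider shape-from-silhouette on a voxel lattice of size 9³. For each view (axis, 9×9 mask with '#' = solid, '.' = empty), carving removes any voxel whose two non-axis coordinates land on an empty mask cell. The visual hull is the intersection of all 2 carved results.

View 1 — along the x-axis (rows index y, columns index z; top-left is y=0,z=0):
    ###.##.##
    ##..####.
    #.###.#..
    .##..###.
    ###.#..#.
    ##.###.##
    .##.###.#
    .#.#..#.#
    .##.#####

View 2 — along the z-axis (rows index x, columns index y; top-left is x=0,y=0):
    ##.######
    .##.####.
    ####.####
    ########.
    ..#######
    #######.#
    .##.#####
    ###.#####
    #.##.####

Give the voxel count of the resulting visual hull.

|visual hull| = 387

before carving: 729 voxels (9×9×9)
carve view 1 (along x, YZ-mask fill 52/81): 468 voxels remain
carve view 2 (along z, XY-mask fill 67/81): 387 voxels remain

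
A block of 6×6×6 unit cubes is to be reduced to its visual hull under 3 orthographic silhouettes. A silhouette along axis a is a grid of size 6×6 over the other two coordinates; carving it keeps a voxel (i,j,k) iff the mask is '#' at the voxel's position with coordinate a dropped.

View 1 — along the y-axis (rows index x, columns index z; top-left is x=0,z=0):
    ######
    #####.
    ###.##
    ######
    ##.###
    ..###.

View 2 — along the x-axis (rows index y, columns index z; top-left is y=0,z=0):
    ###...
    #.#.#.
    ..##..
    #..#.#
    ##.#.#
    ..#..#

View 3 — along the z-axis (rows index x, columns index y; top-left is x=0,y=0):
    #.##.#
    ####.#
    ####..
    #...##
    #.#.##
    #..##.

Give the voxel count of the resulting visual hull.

voxel count = 50

before carving: 216 voxels (6×6×6)
step 1: project along y, AND mask (30/36) → |grid| = 180
step 2: project along x, AND mask (17/36) → |grid| = 83
step 3: project along z, AND mask (23/36) → |grid| = 50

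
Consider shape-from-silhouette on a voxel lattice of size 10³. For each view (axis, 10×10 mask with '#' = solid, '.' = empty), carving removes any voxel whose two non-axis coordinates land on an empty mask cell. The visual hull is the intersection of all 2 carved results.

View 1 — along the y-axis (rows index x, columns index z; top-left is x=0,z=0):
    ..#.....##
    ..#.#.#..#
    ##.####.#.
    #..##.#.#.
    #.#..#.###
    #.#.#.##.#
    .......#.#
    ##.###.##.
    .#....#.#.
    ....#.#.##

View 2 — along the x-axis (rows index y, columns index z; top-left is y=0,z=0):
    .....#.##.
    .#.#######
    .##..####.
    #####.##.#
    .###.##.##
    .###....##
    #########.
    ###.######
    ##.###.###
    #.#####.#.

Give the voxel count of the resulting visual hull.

start: 10×10×10 = 1000 voxels
[1] y-view keeps 47 columns → grid now 470
[2] x-view keeps 70 columns → grid now 327

|visual hull| = 327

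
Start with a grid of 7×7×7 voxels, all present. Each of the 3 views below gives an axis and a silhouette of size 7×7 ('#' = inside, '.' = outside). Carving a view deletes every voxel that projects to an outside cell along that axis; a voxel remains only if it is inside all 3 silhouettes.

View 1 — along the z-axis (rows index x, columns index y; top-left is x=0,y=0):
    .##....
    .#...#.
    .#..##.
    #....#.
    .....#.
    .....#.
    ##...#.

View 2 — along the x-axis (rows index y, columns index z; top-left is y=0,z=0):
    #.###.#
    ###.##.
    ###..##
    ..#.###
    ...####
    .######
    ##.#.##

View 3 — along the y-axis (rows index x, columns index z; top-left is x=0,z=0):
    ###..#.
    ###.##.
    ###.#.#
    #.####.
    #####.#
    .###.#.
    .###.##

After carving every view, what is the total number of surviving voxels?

initial block: 7^3 = 343
step 1: project along z, AND mask (14/49) → |grid| = 98
step 2: project along x, AND mask (34/49) → |grid| = 75
step 3: project along y, AND mask (34/49) → |grid| = 55

55 voxels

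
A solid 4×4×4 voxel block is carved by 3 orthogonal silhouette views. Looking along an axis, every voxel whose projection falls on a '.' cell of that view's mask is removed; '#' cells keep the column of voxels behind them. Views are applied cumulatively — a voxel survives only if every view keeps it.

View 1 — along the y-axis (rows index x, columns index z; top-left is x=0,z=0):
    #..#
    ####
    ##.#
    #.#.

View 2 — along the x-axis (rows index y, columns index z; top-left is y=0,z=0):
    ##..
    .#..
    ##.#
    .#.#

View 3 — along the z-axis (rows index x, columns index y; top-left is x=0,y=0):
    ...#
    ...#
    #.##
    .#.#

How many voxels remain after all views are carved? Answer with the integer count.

voxel count = 10

full grid |V| = 64
carve view 1 (along y, XZ-mask fill 11/16): 44 voxels remain
carve view 2 (along x, YZ-mask fill 8/16): 22 voxels remain
carve view 3 (along z, XY-mask fill 7/16): 10 voxels remain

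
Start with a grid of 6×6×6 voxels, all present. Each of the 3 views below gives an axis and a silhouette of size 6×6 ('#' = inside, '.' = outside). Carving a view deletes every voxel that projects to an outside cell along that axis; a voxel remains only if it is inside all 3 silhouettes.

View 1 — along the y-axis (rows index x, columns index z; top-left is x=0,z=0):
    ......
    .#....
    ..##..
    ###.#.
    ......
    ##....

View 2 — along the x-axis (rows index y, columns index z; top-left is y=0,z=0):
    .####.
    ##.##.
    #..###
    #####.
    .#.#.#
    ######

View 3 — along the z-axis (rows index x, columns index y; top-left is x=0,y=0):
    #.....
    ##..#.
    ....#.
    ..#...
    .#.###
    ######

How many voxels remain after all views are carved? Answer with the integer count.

remaining voxels: 15

full grid |V| = 216
  1. axis=1 (XZ plane), |mask|=9  ⇒  voxels=54
  2. axis=0 (YZ plane), |mask|=26  ⇒  voxels=40
  3. axis=2 (XY plane), |mask|=16  ⇒  voxels=15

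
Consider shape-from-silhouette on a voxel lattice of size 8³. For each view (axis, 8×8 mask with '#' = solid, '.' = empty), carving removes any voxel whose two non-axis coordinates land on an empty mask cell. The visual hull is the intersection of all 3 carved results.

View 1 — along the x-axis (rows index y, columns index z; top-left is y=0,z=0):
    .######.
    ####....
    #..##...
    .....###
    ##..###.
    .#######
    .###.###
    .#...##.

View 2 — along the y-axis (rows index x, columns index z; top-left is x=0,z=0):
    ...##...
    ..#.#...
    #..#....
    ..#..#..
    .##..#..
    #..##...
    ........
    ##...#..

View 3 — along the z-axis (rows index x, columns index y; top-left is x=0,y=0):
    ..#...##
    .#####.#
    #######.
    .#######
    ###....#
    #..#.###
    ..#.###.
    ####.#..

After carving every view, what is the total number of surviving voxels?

remaining voxels: 44

full grid |V| = 512
  1. axis=0 (YZ plane), |mask|=37  ⇒  voxels=296
  2. axis=1 (XZ plane), |mask|=17  ⇒  voxels=78
  3. axis=2 (XY plane), |mask|=41  ⇒  voxels=44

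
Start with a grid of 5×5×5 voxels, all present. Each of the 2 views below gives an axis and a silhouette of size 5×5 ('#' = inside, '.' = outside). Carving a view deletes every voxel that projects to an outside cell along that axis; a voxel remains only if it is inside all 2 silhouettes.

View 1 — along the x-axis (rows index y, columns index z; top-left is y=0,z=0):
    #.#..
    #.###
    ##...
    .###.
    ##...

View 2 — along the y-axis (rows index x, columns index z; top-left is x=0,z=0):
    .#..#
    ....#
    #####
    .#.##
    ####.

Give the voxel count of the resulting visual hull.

full grid |V| = 125
[1] x-view keeps 13 columns → grid now 65
[2] y-view keeps 15 columns → grid now 36

voxel count = 36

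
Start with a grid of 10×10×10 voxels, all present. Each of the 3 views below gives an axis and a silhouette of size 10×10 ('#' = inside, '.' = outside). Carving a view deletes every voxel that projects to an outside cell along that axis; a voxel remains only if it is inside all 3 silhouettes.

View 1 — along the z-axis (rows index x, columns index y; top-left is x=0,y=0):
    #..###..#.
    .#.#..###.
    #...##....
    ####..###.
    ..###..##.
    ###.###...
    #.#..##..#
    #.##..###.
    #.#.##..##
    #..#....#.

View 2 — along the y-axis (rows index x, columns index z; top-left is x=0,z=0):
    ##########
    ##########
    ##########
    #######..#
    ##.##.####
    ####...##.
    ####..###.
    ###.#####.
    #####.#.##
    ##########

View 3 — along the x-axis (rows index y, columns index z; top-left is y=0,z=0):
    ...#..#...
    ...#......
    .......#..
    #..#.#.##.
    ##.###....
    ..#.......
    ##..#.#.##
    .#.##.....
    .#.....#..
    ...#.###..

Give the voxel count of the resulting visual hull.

remaining voxels: 124

full grid |V| = 1000
[1] z-view keeps 51 columns → grid now 510
[2] y-view keeps 85 columns → grid now 423
[3] x-view keeps 30 columns → grid now 124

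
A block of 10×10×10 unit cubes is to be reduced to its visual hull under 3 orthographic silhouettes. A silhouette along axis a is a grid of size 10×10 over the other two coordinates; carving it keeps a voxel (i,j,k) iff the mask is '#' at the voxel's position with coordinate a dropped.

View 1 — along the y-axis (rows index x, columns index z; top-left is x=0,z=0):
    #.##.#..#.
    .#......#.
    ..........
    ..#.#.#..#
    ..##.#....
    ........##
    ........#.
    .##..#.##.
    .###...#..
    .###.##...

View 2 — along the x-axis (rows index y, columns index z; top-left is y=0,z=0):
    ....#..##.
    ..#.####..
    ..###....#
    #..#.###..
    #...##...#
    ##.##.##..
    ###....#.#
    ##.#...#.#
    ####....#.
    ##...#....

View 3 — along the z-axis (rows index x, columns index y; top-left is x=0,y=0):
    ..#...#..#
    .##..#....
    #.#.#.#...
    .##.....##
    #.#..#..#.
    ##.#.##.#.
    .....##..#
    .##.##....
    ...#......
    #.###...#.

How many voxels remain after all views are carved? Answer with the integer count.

initial block: 10^3 = 1000
V1 y: intersect with XZ mask (31 set) -- 310 left
V2 x: intersect with YZ mask (45 set) -- 128 left
V3 z: intersect with XY mask (37 set) -- 40 left

|visual hull| = 40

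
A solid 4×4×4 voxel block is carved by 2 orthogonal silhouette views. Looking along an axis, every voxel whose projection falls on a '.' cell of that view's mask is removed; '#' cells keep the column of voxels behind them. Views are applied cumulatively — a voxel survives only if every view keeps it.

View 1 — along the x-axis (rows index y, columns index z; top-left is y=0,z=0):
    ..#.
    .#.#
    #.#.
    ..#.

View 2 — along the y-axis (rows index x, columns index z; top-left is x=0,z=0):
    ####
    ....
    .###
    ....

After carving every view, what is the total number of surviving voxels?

full grid |V| = 64
carve view 1 (along x, YZ-mask fill 6/16): 24 voxels remain
carve view 2 (along y, XZ-mask fill 7/16): 11 voxels remain

remaining voxels: 11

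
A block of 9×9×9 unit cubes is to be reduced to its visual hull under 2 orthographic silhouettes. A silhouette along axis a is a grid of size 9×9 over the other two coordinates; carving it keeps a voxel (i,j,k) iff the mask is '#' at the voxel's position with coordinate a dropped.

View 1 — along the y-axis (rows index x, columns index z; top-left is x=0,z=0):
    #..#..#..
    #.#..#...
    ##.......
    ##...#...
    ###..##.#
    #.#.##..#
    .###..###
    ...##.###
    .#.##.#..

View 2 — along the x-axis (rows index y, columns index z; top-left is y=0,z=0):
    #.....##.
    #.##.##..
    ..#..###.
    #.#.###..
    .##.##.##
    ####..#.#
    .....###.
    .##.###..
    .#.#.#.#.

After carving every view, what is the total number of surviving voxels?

|visual hull| = 170

full grid |V| = 729
step 1: project along y, AND mask (37/81) → |grid| = 333
step 2: project along x, AND mask (41/81) → |grid| = 170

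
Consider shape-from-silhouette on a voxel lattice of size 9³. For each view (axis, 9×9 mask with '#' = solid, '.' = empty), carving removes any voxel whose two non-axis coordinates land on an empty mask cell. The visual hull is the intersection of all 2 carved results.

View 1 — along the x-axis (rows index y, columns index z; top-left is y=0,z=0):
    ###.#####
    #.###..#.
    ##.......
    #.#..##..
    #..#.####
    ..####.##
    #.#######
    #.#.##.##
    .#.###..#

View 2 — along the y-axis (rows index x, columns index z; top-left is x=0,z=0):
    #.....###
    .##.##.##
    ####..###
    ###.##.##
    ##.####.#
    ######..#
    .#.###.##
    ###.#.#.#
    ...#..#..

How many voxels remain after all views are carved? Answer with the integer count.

start: 9×9×9 = 729 voxels
[1] x-view keeps 50 columns → grid now 450
[2] y-view keeps 52 columns → grid now 287

voxel count = 287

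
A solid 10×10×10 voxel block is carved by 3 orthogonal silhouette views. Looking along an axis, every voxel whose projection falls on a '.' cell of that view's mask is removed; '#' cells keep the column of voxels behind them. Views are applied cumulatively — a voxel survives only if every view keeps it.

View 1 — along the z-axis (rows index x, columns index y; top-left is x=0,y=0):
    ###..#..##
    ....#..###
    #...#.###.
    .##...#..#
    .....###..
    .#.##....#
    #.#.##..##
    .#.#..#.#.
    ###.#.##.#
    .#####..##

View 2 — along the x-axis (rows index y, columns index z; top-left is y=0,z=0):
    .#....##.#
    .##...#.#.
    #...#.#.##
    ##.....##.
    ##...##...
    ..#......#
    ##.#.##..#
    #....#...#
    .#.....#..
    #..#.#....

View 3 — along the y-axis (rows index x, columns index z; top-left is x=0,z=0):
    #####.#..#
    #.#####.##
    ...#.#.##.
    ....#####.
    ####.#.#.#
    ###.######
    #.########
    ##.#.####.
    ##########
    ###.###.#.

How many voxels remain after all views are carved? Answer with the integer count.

|visual hull| = 141

initial block: 10^3 = 1000
[1] z-view keeps 50 columns → grid now 500
[2] x-view keeps 37 columns → grid now 184
[3] y-view keeps 73 columns → grid now 141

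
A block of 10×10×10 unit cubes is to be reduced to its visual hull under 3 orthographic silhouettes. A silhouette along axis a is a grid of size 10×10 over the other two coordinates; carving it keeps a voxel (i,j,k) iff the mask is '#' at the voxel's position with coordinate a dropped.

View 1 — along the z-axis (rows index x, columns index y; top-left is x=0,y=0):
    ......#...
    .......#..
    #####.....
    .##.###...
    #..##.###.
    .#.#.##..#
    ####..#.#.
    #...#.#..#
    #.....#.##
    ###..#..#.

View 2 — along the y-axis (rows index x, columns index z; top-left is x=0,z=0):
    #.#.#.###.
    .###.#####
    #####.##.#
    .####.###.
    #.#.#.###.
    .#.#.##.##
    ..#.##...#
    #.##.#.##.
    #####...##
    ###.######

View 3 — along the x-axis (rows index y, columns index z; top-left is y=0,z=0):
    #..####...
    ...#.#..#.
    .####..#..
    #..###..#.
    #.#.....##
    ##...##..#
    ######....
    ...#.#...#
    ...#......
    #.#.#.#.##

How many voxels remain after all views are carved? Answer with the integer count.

remaining voxels: 117

initial block: 10^3 = 1000
carve view 1 (along z, XY-mask fill 42/100): 420 voxels remain
carve view 2 (along y, XZ-mask fill 67/100): 276 voxels remain
carve view 3 (along x, YZ-mask fill 43/100): 117 voxels remain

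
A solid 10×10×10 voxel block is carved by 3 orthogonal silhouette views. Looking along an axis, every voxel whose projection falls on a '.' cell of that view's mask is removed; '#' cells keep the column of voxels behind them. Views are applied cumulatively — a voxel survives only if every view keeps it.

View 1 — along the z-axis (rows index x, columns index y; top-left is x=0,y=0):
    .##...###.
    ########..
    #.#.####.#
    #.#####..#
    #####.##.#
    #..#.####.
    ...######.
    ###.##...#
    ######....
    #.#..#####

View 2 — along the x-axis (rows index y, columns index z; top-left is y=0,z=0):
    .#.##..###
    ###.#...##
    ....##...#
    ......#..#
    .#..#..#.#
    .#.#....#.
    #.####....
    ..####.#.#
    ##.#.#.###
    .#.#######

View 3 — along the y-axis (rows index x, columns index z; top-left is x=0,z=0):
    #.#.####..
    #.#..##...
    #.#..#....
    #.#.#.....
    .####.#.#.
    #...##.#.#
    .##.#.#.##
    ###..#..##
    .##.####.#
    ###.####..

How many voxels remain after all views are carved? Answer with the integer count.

before carving: 1000 voxels (10×10×10)
  1. axis=2 (XY plane), |mask|=66  ⇒  voxels=660
  2. axis=0 (YZ plane), |mask|=50  ⇒  voxels=316
  3. axis=1 (XZ plane), |mask|=53  ⇒  voxels=151

|visual hull| = 151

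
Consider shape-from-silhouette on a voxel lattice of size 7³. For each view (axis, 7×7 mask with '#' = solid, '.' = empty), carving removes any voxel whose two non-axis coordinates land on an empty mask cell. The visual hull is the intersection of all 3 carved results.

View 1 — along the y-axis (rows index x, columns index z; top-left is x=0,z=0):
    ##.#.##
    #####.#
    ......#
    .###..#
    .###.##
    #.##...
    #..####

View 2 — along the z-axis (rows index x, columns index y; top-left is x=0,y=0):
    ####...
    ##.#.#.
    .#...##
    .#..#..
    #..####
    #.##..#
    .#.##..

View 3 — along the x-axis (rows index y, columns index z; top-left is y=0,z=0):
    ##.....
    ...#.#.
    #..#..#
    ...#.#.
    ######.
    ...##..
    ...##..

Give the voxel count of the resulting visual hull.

initial block: 7^3 = 343
V1 y: intersect with XZ mask (29 set) -- 203 left
V2 z: intersect with XY mask (25 set) -- 107 left
V3 x: intersect with YZ mask (19 set) -- 41 left

|visual hull| = 41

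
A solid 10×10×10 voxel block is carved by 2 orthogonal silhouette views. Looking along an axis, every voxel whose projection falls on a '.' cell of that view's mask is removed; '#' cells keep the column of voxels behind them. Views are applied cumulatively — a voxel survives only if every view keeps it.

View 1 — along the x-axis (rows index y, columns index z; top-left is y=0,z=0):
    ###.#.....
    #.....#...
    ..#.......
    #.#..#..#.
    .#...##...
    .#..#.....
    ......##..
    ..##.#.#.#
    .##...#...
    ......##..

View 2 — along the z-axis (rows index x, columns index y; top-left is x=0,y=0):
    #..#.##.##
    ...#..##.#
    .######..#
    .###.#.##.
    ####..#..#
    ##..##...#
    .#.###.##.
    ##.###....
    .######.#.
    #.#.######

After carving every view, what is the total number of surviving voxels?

start: 10×10×10 = 1000 voxels
step 1: project along x, AND mask (28/100) → |grid| = 280
step 2: project along z, AND mask (60/100) → |grid| = 164

remaining voxels: 164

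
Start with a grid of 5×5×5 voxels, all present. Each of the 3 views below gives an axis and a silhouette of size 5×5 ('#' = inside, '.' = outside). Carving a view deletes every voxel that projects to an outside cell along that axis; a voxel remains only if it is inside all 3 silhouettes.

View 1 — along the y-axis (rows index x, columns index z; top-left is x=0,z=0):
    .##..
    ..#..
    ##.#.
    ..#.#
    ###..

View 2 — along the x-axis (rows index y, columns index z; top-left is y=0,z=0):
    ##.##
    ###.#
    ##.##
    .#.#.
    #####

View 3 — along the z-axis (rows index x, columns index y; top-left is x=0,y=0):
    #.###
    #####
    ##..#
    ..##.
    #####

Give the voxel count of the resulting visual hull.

|visual hull| = 27

before carving: 125 voxels (5×5×5)
V1 y: intersect with XZ mask (11 set) -- 55 left
V2 x: intersect with YZ mask (19 set) -- 39 left
V3 z: intersect with XY mask (19 set) -- 27 left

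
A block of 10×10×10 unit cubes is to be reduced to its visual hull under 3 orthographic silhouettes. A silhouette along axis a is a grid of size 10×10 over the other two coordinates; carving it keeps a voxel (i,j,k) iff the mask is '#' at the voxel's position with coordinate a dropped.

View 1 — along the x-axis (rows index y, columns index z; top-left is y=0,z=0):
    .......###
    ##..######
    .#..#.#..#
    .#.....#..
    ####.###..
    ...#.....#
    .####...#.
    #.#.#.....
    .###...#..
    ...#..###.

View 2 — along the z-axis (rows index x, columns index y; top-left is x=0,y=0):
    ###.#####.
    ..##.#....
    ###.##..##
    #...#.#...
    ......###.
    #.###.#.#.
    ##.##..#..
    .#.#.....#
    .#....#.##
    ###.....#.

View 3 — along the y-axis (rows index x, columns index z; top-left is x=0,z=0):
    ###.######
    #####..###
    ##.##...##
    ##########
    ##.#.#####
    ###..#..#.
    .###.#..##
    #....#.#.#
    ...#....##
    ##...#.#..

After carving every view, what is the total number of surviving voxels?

full grid |V| = 1000
carve view 1 (along x, YZ-mask fill 42/100): 420 voxels remain
carve view 2 (along z, XY-mask fill 46/100): 205 voxels remain
carve view 3 (along y, XZ-mask fill 63/100): 125 voxels remain

125 voxels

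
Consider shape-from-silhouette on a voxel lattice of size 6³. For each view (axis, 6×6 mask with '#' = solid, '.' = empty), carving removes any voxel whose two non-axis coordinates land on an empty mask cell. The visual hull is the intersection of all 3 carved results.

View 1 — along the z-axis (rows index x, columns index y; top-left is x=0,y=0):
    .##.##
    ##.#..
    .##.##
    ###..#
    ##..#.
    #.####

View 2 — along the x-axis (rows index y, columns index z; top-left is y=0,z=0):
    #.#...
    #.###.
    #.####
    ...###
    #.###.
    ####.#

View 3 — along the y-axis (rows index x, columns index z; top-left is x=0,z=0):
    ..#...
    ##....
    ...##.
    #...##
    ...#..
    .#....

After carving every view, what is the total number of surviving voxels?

remaining voxels: 24

before carving: 216 voxels (6×6×6)
after view 1 [z-axis, 23 of 36 cells solid] → remaining = 138
after view 2 [x-axis, 23 of 36 cells solid] → remaining = 90
after view 3 [y-axis, 10 of 36 cells solid] → remaining = 24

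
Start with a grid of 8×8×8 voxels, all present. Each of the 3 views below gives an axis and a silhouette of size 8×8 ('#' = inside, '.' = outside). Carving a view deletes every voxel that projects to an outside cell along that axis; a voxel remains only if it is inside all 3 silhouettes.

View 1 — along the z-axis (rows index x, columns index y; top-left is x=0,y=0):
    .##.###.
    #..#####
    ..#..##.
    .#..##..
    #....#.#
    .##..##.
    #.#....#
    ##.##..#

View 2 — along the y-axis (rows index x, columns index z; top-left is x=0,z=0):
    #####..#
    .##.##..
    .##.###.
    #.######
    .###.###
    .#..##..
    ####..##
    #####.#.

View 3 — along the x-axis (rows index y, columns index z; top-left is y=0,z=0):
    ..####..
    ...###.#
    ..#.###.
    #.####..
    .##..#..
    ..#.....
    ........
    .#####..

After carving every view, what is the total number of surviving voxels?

before carving: 512 voxels (8×8×8)
step 1: project along z, AND mask (32/64) → |grid| = 256
step 2: project along y, AND mask (43/64) → |grid| = 168
step 3: project along x, AND mask (26/64) → |grid| = 68

|visual hull| = 68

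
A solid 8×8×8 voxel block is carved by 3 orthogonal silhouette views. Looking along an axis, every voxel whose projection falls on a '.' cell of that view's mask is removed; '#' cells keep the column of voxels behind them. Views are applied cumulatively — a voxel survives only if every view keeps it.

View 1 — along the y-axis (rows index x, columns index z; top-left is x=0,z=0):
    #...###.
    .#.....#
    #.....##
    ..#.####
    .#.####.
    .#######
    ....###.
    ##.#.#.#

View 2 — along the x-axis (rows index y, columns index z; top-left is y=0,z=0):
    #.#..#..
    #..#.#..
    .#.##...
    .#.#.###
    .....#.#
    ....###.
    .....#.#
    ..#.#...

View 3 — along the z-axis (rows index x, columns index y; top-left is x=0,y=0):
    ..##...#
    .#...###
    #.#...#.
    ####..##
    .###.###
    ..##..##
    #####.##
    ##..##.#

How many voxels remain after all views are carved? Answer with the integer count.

|visual hull| = 60

full grid |V| = 512
step 1: project along y, AND mask (34/64) → |grid| = 272
step 2: project along x, AND mask (23/64) → |grid| = 105
step 3: project along z, AND mask (38/64) → |grid| = 60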